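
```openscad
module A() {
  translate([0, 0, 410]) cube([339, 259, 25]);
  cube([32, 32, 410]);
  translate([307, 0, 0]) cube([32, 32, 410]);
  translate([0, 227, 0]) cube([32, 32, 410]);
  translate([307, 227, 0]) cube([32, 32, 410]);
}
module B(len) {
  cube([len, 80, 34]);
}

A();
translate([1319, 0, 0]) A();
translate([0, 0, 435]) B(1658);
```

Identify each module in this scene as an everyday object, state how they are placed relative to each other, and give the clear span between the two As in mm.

A is a stool. B is a beam. A beam spans the tops of two stools. The clear span between the two stools is 980 mm.

Second stool starts at x = 1319; first ends at x = 339; clear span = 1319 − 339 = 980 mm.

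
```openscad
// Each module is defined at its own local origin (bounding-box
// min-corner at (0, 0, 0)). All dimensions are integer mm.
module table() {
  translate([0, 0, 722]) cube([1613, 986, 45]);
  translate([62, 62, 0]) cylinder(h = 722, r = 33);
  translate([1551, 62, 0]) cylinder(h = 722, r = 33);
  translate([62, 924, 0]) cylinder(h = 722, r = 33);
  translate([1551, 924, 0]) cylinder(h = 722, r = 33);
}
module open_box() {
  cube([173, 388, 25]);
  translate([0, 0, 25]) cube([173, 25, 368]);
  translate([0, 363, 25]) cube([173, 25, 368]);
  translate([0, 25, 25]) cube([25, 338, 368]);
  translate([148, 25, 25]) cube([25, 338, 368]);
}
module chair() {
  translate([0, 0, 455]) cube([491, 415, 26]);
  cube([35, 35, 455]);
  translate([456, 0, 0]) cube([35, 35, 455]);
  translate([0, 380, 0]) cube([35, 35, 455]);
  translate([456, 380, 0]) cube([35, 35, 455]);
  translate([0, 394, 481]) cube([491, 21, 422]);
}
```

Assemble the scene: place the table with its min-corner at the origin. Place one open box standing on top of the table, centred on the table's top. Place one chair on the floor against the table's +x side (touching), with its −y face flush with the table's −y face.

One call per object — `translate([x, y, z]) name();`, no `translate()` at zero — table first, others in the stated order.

table();
translate([720, 299, 767]) open_box();
translate([1613, 0, 0]) chair();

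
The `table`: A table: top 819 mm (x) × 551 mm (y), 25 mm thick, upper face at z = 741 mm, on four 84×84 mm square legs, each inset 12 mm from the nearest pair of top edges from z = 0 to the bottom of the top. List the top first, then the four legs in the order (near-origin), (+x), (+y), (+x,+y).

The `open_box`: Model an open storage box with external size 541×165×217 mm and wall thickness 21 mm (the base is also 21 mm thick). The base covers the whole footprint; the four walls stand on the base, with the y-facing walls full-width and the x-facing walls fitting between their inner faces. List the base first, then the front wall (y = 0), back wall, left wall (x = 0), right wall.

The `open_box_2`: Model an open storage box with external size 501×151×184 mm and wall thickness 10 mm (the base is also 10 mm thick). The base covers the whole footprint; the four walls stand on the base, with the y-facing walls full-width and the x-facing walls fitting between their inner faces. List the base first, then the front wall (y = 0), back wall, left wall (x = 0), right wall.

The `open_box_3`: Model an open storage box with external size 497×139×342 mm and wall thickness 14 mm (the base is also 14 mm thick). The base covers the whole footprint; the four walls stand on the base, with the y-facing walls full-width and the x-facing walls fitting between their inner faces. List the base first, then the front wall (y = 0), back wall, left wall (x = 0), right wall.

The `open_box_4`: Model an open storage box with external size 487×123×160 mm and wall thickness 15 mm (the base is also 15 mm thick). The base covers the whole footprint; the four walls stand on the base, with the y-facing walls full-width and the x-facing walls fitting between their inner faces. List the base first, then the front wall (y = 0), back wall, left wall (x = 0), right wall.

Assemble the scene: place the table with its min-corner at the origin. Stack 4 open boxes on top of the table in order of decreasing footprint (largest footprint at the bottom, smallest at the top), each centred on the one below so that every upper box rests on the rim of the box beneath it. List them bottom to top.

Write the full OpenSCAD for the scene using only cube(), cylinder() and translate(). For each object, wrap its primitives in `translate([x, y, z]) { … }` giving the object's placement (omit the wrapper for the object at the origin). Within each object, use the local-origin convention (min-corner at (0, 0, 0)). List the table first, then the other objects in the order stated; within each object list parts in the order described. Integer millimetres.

translate([0, 0, 716]) cube([819, 551, 25]);
translate([12, 12, 0]) cube([84, 84, 716]);
translate([723, 12, 0]) cube([84, 84, 716]);
translate([12, 455, 0]) cube([84, 84, 716]);
translate([723, 455, 0]) cube([84, 84, 716]);
translate([139, 193, 741]) {
  cube([541, 165, 21]);
  translate([0, 0, 21]) cube([541, 21, 196]);
  translate([0, 144, 21]) cube([541, 21, 196]);
  translate([0, 21, 21]) cube([21, 123, 196]);
  translate([520, 21, 21]) cube([21, 123, 196]);
}
translate([159, 200, 958]) {
  cube([501, 151, 10]);
  translate([0, 0, 10]) cube([501, 10, 174]);
  translate([0, 141, 10]) cube([501, 10, 174]);
  translate([0, 10, 10]) cube([10, 131, 174]);
  translate([491, 10, 10]) cube([10, 131, 174]);
}
translate([161, 206, 1142]) {
  cube([497, 139, 14]);
  translate([0, 0, 14]) cube([497, 14, 328]);
  translate([0, 125, 14]) cube([497, 14, 328]);
  translate([0, 14, 14]) cube([14, 111, 328]);
  translate([483, 14, 14]) cube([14, 111, 328]);
}
translate([166, 214, 1484]) {
  cube([487, 123, 15]);
  translate([0, 0, 15]) cube([487, 15, 145]);
  translate([0, 108, 15]) cube([487, 15, 145]);
  translate([0, 15, 15]) cube([15, 93, 145]);
  translate([472, 15, 15]) cube([15, 93, 145]);
}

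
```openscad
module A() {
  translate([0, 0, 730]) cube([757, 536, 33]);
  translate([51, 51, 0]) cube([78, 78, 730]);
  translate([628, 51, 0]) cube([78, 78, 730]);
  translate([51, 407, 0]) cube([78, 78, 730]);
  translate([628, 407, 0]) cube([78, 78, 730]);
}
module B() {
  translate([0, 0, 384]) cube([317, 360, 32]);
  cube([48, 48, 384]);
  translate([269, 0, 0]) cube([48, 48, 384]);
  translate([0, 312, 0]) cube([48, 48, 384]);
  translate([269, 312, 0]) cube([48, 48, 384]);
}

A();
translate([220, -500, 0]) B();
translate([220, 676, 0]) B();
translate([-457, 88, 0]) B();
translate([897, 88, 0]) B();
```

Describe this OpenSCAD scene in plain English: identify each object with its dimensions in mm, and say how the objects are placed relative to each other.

A is a rectangular dining table. The top is 757×536×33 mm with its upper surface at z = 763 mm. It stands on four 78×78 mm square legs, each inset 51 mm from the nearest pair of top edges, running from the floor to the underside of the top.

B is a four-legged stool. The seat is 317×360 mm, 32 mm thick, top at z = 416 mm. It stands on four square legs, each 48×48 mm in cross-section, from z = 0 to the seat underside, each flush with a corner of the seat.

Four stools sit around the table at the −y, +y, −x, +x sides.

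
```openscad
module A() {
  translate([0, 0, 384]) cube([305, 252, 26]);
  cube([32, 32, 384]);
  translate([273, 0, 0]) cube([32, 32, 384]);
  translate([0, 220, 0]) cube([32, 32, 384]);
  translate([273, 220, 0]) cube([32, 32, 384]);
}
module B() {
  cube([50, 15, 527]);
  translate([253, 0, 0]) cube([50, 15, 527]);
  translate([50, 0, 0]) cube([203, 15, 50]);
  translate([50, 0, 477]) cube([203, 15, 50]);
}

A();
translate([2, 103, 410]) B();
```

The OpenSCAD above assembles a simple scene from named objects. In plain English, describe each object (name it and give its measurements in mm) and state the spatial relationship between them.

A is a four-legged stool. The seat is a 305×252×26 mm slab whose top surface is at z = 410 mm; four square legs, each 32×32 mm in cross-section, run from the floor (z = 0) to the underside of the seat, each flush with a corner of the seat.

B is a picture frame with a 203×427 mm rectangular opening (x by z) and a uniform 50 mm border on every side. Frame depth is 15 mm along y. It is built from two vertical stiles running the full outside height and two horizontal rails spanning the gap between the stiles.

The picture frame is on top of the stool.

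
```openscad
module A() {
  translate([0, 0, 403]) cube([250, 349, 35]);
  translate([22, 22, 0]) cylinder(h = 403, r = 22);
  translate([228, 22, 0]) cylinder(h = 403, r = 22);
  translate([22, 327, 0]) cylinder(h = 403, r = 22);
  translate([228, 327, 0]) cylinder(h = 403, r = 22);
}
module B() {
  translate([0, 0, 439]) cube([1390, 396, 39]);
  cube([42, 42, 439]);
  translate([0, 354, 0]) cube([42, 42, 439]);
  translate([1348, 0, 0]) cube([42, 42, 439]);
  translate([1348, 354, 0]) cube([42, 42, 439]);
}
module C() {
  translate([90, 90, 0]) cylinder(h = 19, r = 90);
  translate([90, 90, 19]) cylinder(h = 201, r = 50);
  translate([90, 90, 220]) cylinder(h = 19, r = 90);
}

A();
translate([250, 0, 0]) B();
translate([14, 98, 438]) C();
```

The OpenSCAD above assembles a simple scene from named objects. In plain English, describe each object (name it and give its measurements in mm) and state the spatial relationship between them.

A is a four-legged stool. The seat is a 250×349×35 mm slab whose top surface is at z = 438 mm; four round legs, each 44 mm in diameter, run from the floor (z = 0) to the underside of the seat, each leg's axis is inset half a diameter from the nearest pair of seat edges (so the leg's bounding box is flush with the corner).

B is a bench: a 1390×396 mm seat slab, 39 mm thick, top at z = 478 mm, on four 42×42 mm square legs flush with the seat corners and standing on z = 0.

C is a spool: two coaxial disc flanges of radius 90 mm and thickness 19 mm, joined by a core cylinder of radius 50 mm and height 201 mm. The lower flange rests on z = 0 and the three cylinders share a vertical axis.

The bench is against the stool's +x side, with their −y faces flush. The spool is on top of the stool.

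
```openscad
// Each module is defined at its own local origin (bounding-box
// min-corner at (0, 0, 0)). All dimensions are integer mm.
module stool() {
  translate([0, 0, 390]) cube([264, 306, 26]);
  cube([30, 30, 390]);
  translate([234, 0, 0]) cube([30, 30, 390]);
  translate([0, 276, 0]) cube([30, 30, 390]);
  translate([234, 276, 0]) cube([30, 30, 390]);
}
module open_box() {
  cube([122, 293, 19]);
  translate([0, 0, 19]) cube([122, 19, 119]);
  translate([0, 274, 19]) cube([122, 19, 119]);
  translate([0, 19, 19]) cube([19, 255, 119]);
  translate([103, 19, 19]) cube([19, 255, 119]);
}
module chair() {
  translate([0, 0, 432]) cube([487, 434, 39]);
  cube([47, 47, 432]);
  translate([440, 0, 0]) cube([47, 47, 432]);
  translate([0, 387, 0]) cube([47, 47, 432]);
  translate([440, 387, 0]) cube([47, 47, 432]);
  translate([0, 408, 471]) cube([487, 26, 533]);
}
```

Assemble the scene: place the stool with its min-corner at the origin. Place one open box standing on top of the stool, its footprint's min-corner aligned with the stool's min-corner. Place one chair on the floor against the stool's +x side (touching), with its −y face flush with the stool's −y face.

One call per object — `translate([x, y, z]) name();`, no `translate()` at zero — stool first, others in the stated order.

stool();
translate([0, 0, 416]) open_box();
translate([264, 0, 0]) chair();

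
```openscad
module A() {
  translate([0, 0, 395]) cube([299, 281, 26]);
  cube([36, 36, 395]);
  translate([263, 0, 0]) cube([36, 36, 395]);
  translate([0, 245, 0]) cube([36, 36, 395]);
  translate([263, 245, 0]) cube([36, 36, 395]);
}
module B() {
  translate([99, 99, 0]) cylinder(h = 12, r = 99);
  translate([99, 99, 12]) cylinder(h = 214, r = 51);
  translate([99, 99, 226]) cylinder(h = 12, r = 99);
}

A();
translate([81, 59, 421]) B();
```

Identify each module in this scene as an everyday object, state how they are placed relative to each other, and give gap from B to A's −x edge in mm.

The spool's min-x is at 81; the stool's min-x is 0; gap = 81 mm.

A is a stool. B is a spool. The spool is on top of the stool. The gap from the spool to the stool's −x edge is 81 mm.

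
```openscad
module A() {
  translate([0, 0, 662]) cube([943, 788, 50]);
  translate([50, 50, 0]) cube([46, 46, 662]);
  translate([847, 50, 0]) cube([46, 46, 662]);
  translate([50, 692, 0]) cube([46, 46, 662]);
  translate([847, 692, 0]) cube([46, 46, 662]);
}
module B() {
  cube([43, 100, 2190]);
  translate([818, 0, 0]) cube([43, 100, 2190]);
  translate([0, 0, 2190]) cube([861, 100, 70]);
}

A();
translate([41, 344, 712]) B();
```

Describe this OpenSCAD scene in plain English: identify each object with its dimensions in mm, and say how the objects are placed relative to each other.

A is a table: top 943 mm (x) × 788 mm (y), 50 mm thick, upper face at z = 712 mm, on four 46×46 mm square legs, each inset 50 mm from the nearest pair of top edges, running from z = 0 to the bottom of the top.

B is a door frame. The clear opening is 775 mm wide and 2190 mm high. Two 43 mm wide jambs, 100 mm deep, stand either side of the opening from the floor to the top of the opening. A 70 mm thick head sits across the top of both jambs, spanning the full outside width of the frame.

The door frame is on top of the table, centred.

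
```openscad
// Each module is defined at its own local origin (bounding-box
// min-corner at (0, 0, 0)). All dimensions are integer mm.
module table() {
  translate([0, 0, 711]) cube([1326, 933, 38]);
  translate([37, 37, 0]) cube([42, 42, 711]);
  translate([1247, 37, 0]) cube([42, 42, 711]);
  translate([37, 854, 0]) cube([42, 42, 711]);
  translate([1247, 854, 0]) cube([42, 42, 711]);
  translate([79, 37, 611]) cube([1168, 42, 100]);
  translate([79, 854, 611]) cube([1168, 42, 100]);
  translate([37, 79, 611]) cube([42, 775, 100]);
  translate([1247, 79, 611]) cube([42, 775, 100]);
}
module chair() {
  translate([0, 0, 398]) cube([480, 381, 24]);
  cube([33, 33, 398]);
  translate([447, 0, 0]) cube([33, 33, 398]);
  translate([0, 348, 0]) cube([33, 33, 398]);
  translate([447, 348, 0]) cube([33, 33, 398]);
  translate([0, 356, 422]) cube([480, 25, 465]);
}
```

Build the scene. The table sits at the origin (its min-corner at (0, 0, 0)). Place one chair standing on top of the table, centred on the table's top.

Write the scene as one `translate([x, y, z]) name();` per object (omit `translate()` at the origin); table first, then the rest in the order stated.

table();
translate([423, 276, 749]) chair();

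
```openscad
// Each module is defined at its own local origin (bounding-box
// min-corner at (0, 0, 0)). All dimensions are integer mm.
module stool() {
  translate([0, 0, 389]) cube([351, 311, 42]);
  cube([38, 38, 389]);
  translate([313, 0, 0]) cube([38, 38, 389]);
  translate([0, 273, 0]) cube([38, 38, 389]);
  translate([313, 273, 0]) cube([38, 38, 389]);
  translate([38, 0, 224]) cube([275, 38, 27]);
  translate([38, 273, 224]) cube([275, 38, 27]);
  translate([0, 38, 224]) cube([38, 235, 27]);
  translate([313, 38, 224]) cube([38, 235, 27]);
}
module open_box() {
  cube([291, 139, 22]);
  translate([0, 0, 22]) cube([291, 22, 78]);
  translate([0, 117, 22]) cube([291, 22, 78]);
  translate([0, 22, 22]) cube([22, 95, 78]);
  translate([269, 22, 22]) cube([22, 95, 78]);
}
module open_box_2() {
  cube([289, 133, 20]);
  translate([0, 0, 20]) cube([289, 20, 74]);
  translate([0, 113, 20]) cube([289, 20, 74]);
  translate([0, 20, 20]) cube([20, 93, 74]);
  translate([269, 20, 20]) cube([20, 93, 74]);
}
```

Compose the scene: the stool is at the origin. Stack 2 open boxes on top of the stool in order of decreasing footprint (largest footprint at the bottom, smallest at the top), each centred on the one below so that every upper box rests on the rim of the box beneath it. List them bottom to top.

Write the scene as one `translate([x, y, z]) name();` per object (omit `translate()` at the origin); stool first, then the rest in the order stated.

stool();
translate([30, 86, 431]) open_box();
translate([31, 89, 531]) open_box_2();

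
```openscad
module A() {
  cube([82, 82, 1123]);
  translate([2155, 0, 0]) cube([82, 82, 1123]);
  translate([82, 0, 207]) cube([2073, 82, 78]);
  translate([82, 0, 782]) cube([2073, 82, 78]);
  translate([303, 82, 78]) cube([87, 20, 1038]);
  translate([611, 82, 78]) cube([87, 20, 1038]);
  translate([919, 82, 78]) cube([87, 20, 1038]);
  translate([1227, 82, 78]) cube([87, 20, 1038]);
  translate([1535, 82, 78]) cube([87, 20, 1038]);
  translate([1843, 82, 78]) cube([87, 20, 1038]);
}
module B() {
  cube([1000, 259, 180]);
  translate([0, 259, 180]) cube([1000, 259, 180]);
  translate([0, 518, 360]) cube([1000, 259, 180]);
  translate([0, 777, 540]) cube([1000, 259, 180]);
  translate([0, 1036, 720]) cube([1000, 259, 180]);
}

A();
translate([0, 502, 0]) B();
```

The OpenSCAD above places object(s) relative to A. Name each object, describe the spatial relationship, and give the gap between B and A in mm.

A is a fence section. B is a staircase. The staircase is on the floor beside the fence section on its +y side. The gap between the staircase and the fence section is 400 mm.

The staircase's nearest face is 400 mm from the fence section's +y face.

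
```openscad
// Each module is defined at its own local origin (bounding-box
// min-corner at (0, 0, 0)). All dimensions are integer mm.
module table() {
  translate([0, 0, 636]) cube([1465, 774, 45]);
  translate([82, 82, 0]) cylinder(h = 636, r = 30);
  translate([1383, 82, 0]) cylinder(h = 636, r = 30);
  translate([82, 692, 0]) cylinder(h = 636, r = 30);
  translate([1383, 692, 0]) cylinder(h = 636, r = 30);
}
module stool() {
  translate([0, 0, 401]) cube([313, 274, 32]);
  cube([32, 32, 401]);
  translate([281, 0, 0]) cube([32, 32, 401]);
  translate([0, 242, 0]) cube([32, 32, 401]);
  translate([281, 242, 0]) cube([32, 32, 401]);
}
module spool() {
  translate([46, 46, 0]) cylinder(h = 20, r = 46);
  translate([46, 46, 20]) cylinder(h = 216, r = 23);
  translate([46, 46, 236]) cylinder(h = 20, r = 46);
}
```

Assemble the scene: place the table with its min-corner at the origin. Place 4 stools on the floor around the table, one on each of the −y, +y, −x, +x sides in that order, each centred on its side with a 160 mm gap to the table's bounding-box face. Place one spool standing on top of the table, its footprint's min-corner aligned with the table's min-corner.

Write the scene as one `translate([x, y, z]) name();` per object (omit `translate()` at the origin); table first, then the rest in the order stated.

table();
translate([576, -434, 0]) stool();
translate([576, 934, 0]) stool();
translate([-473, 250, 0]) stool();
translate([1625, 250, 0]) stool();
translate([0, 0, 681]) spool();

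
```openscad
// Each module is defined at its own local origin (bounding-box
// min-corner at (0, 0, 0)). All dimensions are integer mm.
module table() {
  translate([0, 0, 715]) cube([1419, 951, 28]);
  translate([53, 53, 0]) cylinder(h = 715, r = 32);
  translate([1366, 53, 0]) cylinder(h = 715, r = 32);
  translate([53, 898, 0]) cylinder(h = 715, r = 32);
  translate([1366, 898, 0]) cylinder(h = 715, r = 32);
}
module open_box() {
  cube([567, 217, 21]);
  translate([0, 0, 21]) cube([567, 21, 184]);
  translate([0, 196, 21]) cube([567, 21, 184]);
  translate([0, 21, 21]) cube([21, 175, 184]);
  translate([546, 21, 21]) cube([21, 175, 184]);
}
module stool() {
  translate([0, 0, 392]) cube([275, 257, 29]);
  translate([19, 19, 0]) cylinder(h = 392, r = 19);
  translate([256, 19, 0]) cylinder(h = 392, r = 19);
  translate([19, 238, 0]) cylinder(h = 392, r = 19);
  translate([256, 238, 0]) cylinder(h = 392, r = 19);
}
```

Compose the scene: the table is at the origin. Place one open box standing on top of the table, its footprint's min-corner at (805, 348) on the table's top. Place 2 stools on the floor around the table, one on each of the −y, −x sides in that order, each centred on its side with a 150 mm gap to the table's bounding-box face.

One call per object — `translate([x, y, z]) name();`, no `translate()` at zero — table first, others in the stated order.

table();
translate([805, 348, 743]) open_box();
translate([572, -407, 0]) stool();
translate([-425, 347, 0]) stool();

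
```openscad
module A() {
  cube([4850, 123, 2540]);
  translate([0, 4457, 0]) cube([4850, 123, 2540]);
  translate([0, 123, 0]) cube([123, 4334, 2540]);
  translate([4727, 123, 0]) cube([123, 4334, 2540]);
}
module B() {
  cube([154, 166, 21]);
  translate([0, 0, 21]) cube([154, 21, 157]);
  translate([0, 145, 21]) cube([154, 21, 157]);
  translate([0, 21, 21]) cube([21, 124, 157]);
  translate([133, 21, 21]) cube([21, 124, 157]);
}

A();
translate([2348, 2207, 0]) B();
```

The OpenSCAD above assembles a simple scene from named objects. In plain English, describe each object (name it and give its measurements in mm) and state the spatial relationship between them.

A is the wall frame of a small rectangular building: four walls, each 2540 mm tall and 123 mm thick, enclosing a footprint 4850 mm (x) by 4580 mm (y) outside-to-outside, with no floor or roof. The front and back walls (the −y and +y sides) span the full width; the two side walls fit between them.

B is an open-topped rectangular box: outside dimensions 154×166×178 mm, with a uniform wall and base thickness of 21 mm. The base is a full 154×166 slab on the floor; four walls sit on top of the base. The front and back walls (the −y and +y sides) span the full width; the two side walls fit between them.

The open box sits inside the house frame, centred.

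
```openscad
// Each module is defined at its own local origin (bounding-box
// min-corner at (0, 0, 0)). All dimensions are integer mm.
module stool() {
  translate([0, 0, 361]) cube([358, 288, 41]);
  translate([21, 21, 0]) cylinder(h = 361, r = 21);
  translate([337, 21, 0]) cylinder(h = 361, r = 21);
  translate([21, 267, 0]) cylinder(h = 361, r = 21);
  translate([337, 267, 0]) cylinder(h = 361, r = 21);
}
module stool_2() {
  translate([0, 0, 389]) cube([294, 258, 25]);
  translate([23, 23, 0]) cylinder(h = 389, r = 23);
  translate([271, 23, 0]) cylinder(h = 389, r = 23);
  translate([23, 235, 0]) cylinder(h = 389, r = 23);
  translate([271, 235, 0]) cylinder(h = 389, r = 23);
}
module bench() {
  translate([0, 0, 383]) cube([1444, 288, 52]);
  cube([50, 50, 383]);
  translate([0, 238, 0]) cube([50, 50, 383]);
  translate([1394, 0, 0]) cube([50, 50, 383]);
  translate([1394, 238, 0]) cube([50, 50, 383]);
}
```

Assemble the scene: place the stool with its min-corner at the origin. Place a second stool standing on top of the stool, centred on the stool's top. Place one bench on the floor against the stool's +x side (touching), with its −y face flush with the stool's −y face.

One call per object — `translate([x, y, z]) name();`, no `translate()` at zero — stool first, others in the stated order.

stool();
translate([32, 15, 402]) stool_2();
translate([358, 0, 0]) bench();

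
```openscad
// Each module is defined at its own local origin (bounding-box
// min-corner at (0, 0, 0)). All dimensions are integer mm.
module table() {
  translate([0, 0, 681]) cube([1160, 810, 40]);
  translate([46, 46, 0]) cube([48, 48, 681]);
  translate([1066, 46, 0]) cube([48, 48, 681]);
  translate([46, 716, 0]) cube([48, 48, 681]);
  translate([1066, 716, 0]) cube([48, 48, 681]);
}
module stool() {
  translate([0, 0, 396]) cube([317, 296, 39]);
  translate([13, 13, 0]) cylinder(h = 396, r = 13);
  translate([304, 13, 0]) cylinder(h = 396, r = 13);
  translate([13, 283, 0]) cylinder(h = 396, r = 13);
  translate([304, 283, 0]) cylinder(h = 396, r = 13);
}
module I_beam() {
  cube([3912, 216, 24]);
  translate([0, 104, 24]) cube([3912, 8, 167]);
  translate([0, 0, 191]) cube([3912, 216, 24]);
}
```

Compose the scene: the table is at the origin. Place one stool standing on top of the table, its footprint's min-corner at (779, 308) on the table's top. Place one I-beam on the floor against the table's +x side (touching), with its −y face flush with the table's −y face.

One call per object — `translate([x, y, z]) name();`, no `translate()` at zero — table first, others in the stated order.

table();
translate([779, 308, 721]) stool();
translate([1160, 0, 0]) I_beam();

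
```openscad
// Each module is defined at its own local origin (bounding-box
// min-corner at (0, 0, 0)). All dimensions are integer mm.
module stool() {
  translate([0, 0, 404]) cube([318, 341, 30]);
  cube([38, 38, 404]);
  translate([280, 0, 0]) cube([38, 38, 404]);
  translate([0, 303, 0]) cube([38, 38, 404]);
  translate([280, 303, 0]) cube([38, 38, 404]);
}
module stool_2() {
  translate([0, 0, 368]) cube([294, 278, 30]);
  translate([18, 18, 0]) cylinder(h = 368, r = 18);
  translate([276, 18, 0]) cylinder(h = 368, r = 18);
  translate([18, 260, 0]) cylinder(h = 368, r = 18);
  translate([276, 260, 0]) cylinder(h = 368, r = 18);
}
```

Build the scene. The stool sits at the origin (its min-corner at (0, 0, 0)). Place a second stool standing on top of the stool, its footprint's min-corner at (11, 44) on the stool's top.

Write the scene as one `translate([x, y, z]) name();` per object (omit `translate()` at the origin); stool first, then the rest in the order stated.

stool();
translate([11, 44, 434]) stool_2();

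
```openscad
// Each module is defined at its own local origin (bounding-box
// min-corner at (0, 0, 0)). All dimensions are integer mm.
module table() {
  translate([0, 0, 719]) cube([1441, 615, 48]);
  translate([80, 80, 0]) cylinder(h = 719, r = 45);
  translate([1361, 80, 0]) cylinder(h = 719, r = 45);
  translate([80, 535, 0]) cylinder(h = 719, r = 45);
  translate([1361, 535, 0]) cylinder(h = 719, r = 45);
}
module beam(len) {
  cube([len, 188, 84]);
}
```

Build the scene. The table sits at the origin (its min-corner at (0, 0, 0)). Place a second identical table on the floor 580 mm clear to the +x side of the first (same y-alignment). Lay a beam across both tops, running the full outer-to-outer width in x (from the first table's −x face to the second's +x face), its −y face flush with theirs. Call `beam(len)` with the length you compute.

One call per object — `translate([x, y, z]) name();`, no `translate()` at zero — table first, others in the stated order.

table();
translate([2021, 0, 0]) table();
translate([0, 0, 767]) beam(3462);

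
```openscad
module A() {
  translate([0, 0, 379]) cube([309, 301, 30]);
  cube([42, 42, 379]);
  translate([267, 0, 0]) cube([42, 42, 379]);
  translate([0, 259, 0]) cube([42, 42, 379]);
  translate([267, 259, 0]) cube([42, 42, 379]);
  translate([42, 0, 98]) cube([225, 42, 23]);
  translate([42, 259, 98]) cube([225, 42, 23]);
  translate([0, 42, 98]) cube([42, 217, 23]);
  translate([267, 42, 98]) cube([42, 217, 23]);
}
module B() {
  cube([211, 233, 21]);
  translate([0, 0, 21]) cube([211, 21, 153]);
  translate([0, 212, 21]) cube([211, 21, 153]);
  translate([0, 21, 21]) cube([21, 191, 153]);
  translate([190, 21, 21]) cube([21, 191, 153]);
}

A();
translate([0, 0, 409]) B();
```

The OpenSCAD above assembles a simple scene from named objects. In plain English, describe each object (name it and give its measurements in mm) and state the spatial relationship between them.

A is a simple wooden stool: a rectangular seat 309 mm (x) by 301 mm (y), 30 mm thick, top face at z = 409 mm, on four square legs, each 42×42 mm in cross-section. The legs rest on z = 0, each flush with a corner of the seat. Four stretchers, 42 mm wide and 23 mm tall, connect adjacent legs with their undersides at z = 98 mm, each running between the inner faces of the legs it joins and aligned with the legs' outer faces on the other axis.

B is an open-topped rectangular box: outside dimensions 211×233×174 mm, with a uniform wall and base thickness of 21 mm. The base is a full 211×233 slab on the floor; four walls sit on top of the base. The front and back walls (the −y and +y sides) span the full width; the two side walls fit between them.

The open box is on top of the stool.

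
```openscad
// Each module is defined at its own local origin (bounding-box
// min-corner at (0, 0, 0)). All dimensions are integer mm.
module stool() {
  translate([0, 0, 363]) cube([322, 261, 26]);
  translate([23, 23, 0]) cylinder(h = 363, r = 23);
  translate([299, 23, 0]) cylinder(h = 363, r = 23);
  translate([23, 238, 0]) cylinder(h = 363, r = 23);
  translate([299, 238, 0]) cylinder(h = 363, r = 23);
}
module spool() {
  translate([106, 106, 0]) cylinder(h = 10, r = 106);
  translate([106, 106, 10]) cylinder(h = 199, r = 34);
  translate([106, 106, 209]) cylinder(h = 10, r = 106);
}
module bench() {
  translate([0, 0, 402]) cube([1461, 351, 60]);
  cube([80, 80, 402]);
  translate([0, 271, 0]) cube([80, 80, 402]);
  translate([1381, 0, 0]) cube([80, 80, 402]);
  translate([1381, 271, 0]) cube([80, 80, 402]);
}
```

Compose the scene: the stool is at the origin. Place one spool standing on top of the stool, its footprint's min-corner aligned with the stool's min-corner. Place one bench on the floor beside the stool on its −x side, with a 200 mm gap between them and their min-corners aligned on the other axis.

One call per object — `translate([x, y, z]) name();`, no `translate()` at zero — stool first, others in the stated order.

stool();
translate([0, 0, 389]) spool();
translate([-1661, 0, 0]) bench();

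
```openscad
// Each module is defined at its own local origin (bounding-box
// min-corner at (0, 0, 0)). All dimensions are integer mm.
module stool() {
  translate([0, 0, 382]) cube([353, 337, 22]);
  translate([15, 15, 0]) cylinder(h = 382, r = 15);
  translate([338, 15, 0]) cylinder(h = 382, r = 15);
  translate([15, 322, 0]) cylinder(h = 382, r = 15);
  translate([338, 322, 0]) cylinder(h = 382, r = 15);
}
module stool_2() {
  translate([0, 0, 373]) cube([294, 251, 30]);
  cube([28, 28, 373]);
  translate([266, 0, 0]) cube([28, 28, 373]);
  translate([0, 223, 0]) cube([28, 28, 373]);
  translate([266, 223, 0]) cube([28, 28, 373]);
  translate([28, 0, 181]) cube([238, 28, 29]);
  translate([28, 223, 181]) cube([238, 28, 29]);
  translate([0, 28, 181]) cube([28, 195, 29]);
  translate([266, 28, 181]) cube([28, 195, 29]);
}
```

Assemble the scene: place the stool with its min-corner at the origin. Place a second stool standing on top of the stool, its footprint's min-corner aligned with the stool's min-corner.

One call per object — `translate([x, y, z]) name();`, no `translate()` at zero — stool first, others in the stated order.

stool();
translate([0, 0, 404]) stool_2();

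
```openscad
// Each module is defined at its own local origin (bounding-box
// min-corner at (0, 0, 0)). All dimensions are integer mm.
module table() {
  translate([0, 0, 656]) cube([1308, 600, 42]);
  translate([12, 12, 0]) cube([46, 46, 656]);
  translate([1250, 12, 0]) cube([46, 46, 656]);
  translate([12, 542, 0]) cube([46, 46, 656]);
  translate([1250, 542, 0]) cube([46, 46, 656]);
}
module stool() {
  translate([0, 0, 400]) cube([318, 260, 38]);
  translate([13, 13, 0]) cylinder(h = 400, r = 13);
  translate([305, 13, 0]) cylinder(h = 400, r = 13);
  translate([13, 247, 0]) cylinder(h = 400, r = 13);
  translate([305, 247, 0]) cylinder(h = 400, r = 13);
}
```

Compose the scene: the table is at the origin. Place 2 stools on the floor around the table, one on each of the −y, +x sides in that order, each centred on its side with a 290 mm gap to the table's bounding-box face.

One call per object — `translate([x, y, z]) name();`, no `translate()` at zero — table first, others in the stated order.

table();
translate([495, -550, 0]) stool();
translate([1598, 170, 0]) stool();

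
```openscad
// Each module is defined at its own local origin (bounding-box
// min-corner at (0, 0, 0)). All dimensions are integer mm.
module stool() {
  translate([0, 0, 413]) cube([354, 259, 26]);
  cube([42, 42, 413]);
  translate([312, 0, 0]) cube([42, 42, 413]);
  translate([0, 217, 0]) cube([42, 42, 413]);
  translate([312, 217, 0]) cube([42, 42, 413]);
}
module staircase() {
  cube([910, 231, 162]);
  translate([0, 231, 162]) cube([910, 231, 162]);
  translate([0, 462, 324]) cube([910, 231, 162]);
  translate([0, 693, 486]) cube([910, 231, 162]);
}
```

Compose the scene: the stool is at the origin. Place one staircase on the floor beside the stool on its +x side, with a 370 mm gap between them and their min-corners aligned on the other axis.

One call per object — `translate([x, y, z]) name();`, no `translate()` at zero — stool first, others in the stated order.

stool();
translate([724, 0, 0]) staircase();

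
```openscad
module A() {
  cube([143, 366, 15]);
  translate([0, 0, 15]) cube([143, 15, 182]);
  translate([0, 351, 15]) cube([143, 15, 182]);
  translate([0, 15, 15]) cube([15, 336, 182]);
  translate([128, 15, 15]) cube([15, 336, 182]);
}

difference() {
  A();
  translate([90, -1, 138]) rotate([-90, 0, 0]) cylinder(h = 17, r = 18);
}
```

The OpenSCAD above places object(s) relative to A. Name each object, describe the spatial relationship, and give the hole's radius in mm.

A is an open box. The open box has a circular hole through its front wall. The hole's radius is 18 mm.

The subtracted cylinder has r = 18 mm.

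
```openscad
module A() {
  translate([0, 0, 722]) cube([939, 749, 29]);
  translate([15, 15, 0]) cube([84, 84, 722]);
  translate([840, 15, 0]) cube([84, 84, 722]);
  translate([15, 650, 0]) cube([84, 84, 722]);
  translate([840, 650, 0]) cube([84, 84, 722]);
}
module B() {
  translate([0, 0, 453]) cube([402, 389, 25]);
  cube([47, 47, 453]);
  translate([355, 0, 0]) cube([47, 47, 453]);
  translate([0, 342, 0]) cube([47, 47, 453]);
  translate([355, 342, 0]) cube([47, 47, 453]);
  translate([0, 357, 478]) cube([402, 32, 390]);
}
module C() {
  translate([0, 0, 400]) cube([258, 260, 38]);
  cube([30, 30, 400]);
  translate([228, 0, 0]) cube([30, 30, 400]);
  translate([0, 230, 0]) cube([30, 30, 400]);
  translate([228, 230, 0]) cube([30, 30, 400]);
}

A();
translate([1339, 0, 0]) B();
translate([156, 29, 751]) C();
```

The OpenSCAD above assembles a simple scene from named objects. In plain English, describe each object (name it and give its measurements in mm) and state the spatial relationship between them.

A is a rectangular dining table. The top is 939×749×29 mm with its upper surface at z = 751 mm. It stands on four 84×84 mm square legs, each inset 15 mm from the nearest pair of top edges, running from the floor to the underside of the top.

B is a chair. The seat is a 402×389×25 mm slab with its top at z = 478 mm, on four 47×47 mm corner legs (flush with the seat edges, standing on z = 0). A flat backrest 32 mm thick, 390 mm tall, spans the full seat width and rises from the seat top along its +y edge, rear face flush with the rear of the seat.

C is a four-legged stool. The seat is a 258×260×38 mm slab whose top surface is at z = 438 mm; four square legs, each 30×30 mm in cross-section, run from the floor (z = 0) to the underside of the seat, each flush with a corner of the seat.

The chair is on the floor beside the table on its +x side. The stool is on top of the table.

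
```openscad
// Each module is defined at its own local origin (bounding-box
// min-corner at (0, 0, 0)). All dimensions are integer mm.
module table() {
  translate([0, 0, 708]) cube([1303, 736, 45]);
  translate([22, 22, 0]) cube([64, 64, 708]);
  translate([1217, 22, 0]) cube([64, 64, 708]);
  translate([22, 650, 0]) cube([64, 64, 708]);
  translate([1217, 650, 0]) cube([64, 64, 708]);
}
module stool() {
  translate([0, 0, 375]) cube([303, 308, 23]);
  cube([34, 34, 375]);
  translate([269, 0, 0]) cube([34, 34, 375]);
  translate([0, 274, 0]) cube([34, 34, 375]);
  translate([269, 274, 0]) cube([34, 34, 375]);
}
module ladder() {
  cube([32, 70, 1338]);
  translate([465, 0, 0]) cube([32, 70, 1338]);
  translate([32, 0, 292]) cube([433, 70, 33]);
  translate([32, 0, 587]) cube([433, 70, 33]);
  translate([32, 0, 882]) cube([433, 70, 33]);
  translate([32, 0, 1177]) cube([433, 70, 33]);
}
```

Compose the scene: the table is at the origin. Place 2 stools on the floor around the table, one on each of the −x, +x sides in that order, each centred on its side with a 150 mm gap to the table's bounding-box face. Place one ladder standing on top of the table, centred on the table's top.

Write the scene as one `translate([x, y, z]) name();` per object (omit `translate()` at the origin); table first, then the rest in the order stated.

table();
translate([-453, 214, 0]) stool();
translate([1453, 214, 0]) stool();
translate([403, 333, 753]) ladder();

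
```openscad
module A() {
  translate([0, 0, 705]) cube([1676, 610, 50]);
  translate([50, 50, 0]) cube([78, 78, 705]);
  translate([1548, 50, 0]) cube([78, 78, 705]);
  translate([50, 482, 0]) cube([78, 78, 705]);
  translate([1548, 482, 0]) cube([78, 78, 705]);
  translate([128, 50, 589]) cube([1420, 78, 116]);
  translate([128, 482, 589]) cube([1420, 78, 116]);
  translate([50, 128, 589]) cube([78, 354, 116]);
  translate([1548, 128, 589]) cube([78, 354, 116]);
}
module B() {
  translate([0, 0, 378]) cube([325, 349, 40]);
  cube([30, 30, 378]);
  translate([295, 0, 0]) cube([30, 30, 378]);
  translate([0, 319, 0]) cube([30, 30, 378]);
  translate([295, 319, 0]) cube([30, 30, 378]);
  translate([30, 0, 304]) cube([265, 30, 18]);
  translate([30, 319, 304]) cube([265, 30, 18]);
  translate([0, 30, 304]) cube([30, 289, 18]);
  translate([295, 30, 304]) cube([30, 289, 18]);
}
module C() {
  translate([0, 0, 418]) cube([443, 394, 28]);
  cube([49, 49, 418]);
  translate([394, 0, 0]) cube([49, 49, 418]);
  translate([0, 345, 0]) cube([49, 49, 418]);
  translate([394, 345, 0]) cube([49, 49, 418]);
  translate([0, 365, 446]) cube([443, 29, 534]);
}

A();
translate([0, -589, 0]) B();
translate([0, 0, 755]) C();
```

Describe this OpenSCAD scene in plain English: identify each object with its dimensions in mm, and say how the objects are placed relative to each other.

A is a rectangular dining table. The top is 1676×610×50 mm with its upper surface at z = 755 mm. It stands on four 78×78 mm square legs, each inset 50 mm from the nearest pair of top edges, running from the floor to the underside of the top. Four apron rails, 78 mm thick and 116 mm tall, run between adjacent legs with their top edges flush with the underside of the top and their outer faces flush with the legs' outer faces.

B is a four-legged stool. The seat is 325×349 mm, 40 mm thick, top at z = 418 mm. It stands on four square legs, each 30×30 mm in cross-section, from z = 0 to the seat underside, each flush with a corner of the seat. Four stretchers, 30 mm wide and 18 mm tall, connect adjacent legs with their undersides at z = 304 mm, each running between the inner faces of the legs it joins and aligned with the legs' outer faces on the other axis.

C is a chair. The seat is a 443×394×28 mm slab with its top at z = 446 mm, on four 49×49 mm corner legs (flush with the seat edges, standing on z = 0). A flat backrest 29 mm thick, 534 mm tall, spans the full seat width and rises from the seat top along its +y edge, rear face flush with the rear of the seat.

The stool is on the floor beside the table on its −y side. The chair is on top of the table.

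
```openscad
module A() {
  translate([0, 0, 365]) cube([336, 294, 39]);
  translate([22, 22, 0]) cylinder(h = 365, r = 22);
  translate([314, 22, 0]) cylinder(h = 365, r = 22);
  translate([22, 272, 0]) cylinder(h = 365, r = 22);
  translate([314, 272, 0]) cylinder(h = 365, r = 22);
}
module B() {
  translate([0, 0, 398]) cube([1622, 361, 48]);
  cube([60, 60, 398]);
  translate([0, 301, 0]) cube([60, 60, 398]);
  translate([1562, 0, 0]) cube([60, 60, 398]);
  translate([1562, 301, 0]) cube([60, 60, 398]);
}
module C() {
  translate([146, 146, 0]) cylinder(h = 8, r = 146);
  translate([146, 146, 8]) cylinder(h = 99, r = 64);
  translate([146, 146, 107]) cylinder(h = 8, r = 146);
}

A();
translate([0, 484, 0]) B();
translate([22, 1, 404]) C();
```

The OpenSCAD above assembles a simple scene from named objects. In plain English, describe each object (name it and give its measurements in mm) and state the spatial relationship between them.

A is a simple wooden stool: a rectangular seat 336 mm (x) by 294 mm (y), 39 mm thick, top face at z = 404 mm, on four round legs, each 44 mm in diameter. The legs rest on z = 0, each leg's axis is inset half a diameter from the nearest pair of seat edges (so the leg's bounding box is flush with the corner).

B is a bench: a 1622×361 mm seat slab, 48 mm thick, top at z = 446 mm, on four 60×60 mm square legs flush with the seat corners and standing on z = 0.

C is a spool: two coaxial disc flanges of radius 146 mm and thickness 8 mm, joined by a core cylinder of radius 64 mm and height 99 mm. The lower flange rests on z = 0 and the three cylinders share a vertical axis.

The bench is on the floor beside the stool on its +y side. The spool is on top of the stool, centred.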